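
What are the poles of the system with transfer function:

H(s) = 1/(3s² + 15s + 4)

Discriminant = 15² - 4×3×4 = 225 - 48 = 177 > 0, so two distinct real poles. Using quadratic formula: s = (-15 ± √177)/(2×3) = (-15 ± √177)/6, with √177 ≈ 13.3041. s₁ ≈ -0.2826, s₂ ≈ -4.7174. Poles: s₁ = -0.2826, s₂ = -4.7174.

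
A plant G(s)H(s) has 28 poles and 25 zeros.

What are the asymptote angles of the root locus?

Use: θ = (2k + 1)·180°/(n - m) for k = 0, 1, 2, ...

n - m = 28 - 25 = 3. Angles: θk = (2k + 1)·180°/3 = 60°, 180°, 300°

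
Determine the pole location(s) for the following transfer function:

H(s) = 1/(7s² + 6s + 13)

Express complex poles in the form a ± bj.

Discriminant = 6² - 4×7×13 = 36 - 364 = -328 < 0, so the poles are a complex conjugate pair s = (-6 ± j√328)/(2×7). Real part = -6/(2×7) = -6/14 ≈ -0.4286; imaginary part = ±√328/(2×7) ≈ 1.2936. Poles: s = -0.4286 ± 1.2936j.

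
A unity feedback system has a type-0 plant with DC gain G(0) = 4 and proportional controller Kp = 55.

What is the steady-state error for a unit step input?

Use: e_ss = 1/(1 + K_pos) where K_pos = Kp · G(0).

K_pos = Kp · G(0) = 55 × 4 = 220. e_ss = 1/(1 + 220) = 0.0045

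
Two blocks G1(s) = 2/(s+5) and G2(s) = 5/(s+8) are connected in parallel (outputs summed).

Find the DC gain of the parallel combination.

Parallel: G_eq = G1 + G2. DC gain = G1(0) + G2(0) = 2/5 + 5/8 = 0.4 + 0.625 = 1.025.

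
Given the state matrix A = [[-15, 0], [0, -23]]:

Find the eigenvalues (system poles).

For diagonal matrix, eigenvalues are diagonal entries: λ₁ = -15, λ₂ = -23.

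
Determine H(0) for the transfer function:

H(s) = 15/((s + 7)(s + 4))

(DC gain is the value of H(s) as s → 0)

DC gain = H(0) = 15/(7 × 4) = 15/28 = 0.5357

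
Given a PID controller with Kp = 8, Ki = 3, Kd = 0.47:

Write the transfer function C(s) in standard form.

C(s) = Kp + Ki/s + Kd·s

Substituting values: C(s) = 8 + 3/s + 0.47s = (0.47s² + 8s + 3)/s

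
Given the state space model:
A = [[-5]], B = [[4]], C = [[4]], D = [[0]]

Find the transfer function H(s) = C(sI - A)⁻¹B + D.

(sI - A)⁻¹ = 1/(s + 5). H(s) = 4 × 4/(s + 5) + 0 = 16/(s + 5).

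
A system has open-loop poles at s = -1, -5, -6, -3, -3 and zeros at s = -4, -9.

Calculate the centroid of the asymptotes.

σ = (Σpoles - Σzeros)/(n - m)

σ = (Σpoles - Σzeros)/(n - m) = (-18 - (-13))/(5 - 2) = -5/3 = -1.67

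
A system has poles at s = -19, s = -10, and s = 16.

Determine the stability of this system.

Pole(s) at s = 16 are not in the left half-plane. System is unstable.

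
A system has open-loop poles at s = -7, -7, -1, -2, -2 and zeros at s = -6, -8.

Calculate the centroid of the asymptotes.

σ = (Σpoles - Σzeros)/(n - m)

σ = (Σpoles - Σzeros)/(n - m) = (-19 - (-14))/(5 - 2) = -5/3 = -1.67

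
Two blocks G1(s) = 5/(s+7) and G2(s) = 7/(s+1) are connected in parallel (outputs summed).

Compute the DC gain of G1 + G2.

Parallel: G_eq = G1 + G2. DC gain = G1(0) + G2(0) = 5/7 + 7/1 = 0.7143 + 7 = 7.7143.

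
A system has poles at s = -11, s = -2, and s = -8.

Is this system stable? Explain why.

All poles are in the left half-plane. System is stable.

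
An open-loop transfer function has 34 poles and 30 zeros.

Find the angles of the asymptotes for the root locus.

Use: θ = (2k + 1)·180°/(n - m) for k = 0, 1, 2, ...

n - m = 34 - 30 = 4. Angles: θk = (2k + 1)·180°/4 = 45°, 135°, 225°, 315°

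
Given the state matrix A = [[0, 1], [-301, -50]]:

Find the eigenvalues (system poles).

det(A - λI) = λ² - (-50)λ + 301 = (λ - (-43))(λ - (-7)). Eigenvalues: -43, -7.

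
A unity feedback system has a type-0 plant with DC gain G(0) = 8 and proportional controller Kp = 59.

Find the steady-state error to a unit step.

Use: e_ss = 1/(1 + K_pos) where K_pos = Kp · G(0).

K_pos = Kp · G(0) = 59 × 8 = 472. e_ss = 1/(1 + 472) = 0.0021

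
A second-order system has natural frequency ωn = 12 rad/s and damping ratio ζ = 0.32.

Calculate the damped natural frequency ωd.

ωd = ωn√(1 - ζ²) = 12√(1 - 0.32²) = 11.37 rad/s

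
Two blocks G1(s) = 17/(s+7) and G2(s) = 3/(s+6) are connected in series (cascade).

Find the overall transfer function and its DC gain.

Series: multiply transfer functions. G_eq = 17/(s+7) × 3/(s+6) = 51/((s+7)(s+6)). DC gain = 51/(7×6) = 1.2143.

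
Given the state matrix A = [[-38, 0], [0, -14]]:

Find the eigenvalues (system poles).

For diagonal matrix, eigenvalues are diagonal entries: λ₁ = -38, λ₂ = -14.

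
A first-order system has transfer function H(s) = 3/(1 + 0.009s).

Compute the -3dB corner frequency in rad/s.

Corner frequency = 1/τ = 1/0.009 = 111.111 rad/s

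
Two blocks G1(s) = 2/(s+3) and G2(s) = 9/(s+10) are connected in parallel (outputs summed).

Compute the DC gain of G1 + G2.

Parallel: G_eq = G1 + G2. DC gain = G1(0) + G2(0) = 2/3 + 9/10 = 0.6667 + 0.9 = 1.5667.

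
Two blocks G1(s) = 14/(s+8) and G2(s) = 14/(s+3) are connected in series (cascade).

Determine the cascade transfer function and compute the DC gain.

Series: multiply transfer functions. G_eq = 14/(s+8) × 14/(s+3) = 196/((s+8)(s+3)). DC gain = 196/(8×3) = 8.1667.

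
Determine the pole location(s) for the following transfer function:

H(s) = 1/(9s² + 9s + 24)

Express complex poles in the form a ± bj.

Discriminant = 9² - 4×9×24 = 81 - 864 = -783 < 0, so the poles are a complex conjugate pair s = (-9 ± j√783)/(2×9). Real part = -9/(2×9) = -9/18 = -0.5; imaginary part = ±√783/(2×9) ≈ 1.5546. Poles: s = -0.5 ± 1.5546j.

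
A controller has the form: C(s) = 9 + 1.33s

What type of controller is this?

This is a Proportional-Derivative (PD) controller.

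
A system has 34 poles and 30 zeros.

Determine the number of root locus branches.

Root locus has n branches where n = number of poles = 34.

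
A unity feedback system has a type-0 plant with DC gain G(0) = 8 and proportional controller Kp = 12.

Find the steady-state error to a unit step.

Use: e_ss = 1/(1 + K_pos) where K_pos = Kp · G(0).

K_pos = Kp · G(0) = 12 × 8 = 96. e_ss = 1/(1 + 96) = 0.0103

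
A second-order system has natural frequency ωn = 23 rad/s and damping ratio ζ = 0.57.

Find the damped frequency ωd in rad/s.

ωd = ωn√(1 - ζ²) = 23√(1 - 0.57²) = 18.9 rad/s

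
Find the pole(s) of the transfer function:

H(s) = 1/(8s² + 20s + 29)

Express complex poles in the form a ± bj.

Discriminant = 20² - 4×8×29 = 400 - 928 = -528 < 0, so the poles are a complex conjugate pair s = (-20 ± j√528)/(2×8). Real part = -20/(2×8) = -20/16 = -1.25; imaginary part = ±√528/(2×8) ≈ 1.4361. Poles: s = -1.25 ± 1.4361j.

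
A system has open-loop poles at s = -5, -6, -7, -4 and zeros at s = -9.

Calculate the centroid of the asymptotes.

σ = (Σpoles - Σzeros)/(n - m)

σ = (Σpoles - Σzeros)/(n - m) = (-22 - (-9))/(4 - 1) = -13/3 = -4.33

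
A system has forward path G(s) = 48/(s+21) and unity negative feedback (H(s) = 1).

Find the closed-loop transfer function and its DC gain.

T(s) = G/(1+GH) = [48/(s+21)] / [1 + 48/(s+21)] = 48/(s+21+48) = 48/(s+69). DC gain = 48/69 = 0.6957.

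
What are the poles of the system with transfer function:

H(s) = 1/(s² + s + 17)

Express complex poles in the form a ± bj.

Discriminant = 1² - 4×1×17 = 1 - 68 = -67 < 0, so the poles are a complex conjugate pair s = (-1 ± j√67)/(2×1). Real part = -1/(2×1) = -1/2 = -0.5; imaginary part = ±√67/(2×1) ≈ 4.0927. Poles: s = -0.5 ± 4.0927j.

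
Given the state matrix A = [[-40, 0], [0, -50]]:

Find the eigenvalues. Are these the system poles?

For diagonal matrix, eigenvalues are diagonal entries: λ₁ = -40, λ₂ = -50. Eigenvalues of A = system poles.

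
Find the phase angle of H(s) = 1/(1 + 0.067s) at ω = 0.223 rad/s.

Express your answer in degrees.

Phase = -arctan(ωτ) = -arctan(0.223 × 0.067) = -0.9°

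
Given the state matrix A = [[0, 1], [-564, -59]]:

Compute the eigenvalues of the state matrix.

det(A - λI) = λ² - (-59)λ + 564 = (λ - (-47))(λ - (-12)). Eigenvalues: -47, -12.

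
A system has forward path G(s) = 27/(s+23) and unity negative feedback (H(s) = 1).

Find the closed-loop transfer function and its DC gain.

T(s) = G/(1+GH) = [27/(s+23)] / [1 + 27/(s+23)] = 27/(s+23+27) = 27/(s+50). DC gain = 27/50 = 0.54.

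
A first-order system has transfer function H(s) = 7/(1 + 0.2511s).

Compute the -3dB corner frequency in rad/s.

Corner frequency = 1/τ = 1/0.2511 = 3.982 rad/s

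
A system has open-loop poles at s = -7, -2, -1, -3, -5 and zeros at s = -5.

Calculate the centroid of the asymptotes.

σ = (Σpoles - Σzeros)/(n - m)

σ = (Σpoles - Σzeros)/(n - m) = (-18 - (-5))/(5 - 1) = -13/4 = -3.25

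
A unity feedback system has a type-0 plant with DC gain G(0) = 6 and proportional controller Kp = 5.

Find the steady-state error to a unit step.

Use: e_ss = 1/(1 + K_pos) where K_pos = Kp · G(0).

K_pos = Kp · G(0) = 5 × 6 = 30. e_ss = 1/(1 + 30) = 0.0323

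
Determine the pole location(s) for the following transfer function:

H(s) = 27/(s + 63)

Pole is where denominator = 0: s + 63 = 0, so s = -63.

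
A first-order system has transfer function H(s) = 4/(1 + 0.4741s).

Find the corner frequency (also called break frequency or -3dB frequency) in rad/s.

Corner frequency = 1/τ = 1/0.4741 = 2.109 rad/s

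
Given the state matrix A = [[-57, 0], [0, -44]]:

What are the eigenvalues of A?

For diagonal matrix, eigenvalues are diagonal entries: λ₁ = -57, λ₂ = -44.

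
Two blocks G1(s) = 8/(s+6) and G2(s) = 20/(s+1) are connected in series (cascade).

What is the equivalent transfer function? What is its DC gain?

Series: multiply transfer functions. G_eq = 8/(s+6) × 20/(s+1) = 160/((s+6)(s+1)). DC gain = 160/(6×1) = 26.6667.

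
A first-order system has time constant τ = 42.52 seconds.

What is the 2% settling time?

For first-order system, 2% settling time ≈ 4τ = 4 × 42.52 = 170.08 s.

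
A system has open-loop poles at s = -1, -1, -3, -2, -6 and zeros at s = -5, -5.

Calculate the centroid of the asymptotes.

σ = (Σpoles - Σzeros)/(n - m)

σ = (Σpoles - Σzeros)/(n - m) = (-13 - (-10))/(5 - 2) = -3/3 = -1.0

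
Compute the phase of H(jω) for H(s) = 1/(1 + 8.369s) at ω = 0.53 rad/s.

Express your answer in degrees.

Phase = -arctan(ωτ) = -arctan(0.53 × 8.369) = -77.3°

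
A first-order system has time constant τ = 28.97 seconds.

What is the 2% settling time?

For first-order system, 2% settling time ≈ 4τ = 4 × 28.97 = 115.88 s.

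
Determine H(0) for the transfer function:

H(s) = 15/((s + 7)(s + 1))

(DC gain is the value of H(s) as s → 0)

DC gain = H(0) = 15/(7 × 1) = 15/7 = 2.1429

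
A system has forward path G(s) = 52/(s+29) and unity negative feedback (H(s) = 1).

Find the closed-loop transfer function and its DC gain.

T(s) = G/(1+GH) = [52/(s+29)] / [1 + 52/(s+29)] = 52/(s+29+52) = 52/(s+81). DC gain = 52/81 = 0.6420.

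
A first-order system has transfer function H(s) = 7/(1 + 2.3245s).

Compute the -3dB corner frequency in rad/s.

Corner frequency = 1/τ = 1/2.3245 = 0.43 rad/s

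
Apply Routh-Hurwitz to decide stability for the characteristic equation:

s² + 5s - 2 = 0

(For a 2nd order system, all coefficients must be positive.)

Coefficients: 1, 5, -2. c=-2 not positive, so system is unstable.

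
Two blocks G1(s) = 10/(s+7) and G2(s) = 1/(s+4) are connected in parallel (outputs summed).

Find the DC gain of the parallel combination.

Parallel: G_eq = G1 + G2. DC gain = G1(0) + G2(0) = 10/7 + 1/4 = 1.4286 + 0.25 = 1.6786.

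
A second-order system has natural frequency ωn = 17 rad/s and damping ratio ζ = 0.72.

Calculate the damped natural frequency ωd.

ωd = ωn√(1 - ζ²) = 17√(1 - 0.72²) = 11.8 rad/s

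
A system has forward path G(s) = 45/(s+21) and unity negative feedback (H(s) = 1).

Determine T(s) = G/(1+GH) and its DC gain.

T(s) = G/(1+GH) = [45/(s+21)] / [1 + 45/(s+21)] = 45/(s+21+45) = 45/(s+66). DC gain = 45/66 = 0.6818.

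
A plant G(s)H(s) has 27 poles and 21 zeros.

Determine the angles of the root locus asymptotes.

n - m = 27 - 21 = 6. Angles: θk = (2k + 1)·180°/6 = 30°, 90°, 150°, 210°, 270°, 330°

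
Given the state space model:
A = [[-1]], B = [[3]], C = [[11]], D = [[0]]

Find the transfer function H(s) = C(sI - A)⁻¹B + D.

(sI - A)⁻¹ = 1/(s + 1). H(s) = 11 × 3/(s + 1) + 0 = 33/(s + 1).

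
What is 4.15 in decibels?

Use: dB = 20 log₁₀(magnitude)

dB = 20 log₁₀(4.15) = 12.4 dB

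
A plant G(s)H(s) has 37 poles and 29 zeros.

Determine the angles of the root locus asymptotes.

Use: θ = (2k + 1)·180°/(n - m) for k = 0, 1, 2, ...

n - m = 37 - 29 = 8. Angles: θk = (2k + 1)·180°/8 = 22.5°, 67.5°, 112.5°, 157.5°, 202.5°, 247.5°, 292.5°, 337.5°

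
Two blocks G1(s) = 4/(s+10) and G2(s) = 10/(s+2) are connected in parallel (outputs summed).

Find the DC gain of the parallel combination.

Parallel: G_eq = G1 + G2. DC gain = G1(0) + G2(0) = 4/10 + 10/2 = 0.4 + 5 = 5.4.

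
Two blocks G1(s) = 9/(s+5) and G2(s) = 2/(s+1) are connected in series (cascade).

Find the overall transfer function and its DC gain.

Series: multiply transfer functions. G_eq = 9/(s+5) × 2/(s+1) = 18/((s+5)(s+1)). DC gain = 18/(5×1) = 3.6.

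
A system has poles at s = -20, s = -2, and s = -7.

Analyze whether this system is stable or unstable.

All poles are in the left half-plane. System is stable.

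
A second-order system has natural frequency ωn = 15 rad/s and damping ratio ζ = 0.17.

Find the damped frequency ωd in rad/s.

ωd = ωn√(1 - ζ²) = 15√(1 - 0.17²) = 14.78 rad/s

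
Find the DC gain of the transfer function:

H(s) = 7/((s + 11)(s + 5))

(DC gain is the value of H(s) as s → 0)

DC gain = H(0) = 7/(11 × 5) = 7/55 = 0.1273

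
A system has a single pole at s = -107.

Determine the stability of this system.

Pole at s = -107 is in the left half-plane. Stable.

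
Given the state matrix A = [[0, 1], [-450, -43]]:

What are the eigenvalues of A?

det(A - λI) = λ² - (-43)λ + 450 = (λ - (-18))(λ - (-25)). Eigenvalues: -18, -25.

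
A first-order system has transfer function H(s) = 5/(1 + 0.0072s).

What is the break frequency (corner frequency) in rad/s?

Corner frequency = 1/τ = 1/0.0072 = 138.889 rad/s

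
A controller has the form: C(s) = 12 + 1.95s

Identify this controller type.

This is a Proportional-Derivative (PD) controller.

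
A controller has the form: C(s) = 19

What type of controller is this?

This is a Proportional (P) controller.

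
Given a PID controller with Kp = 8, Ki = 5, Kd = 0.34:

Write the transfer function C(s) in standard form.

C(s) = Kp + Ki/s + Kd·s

Substituting values: C(s) = 8 + 5/s + 0.34s = (0.34s² + 8s + 5)/s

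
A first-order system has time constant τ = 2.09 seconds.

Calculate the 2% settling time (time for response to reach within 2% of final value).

For first-order system, 2% settling time ≈ 4τ = 4 × 2.09 = 8.36 s.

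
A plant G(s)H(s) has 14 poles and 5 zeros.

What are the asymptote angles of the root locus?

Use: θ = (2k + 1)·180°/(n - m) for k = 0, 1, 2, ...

n - m = 14 - 5 = 9. Angles: θk = (2k + 1)·180°/9 = 20°, 60°, 100°, 140°, 180°, 220°, 260°, 300°, 340°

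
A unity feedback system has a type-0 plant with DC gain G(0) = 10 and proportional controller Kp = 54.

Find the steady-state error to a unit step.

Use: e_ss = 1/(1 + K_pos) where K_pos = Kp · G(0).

K_pos = Kp · G(0) = 54 × 10 = 540. e_ss = 1/(1 + 540) = 0.0018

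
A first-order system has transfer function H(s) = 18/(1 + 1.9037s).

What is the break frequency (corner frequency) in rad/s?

Corner frequency = 1/τ = 1/1.9037 = 0.525 rad/s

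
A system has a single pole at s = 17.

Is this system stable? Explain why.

Pole at s = 17 is in the right half-plane. Unstable.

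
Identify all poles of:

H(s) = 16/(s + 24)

Pole is where denominator = 0: s + 24 = 0, so s = -24.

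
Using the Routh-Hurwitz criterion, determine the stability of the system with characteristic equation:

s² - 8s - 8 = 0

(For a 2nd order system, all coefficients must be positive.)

Coefficients: 1, -8, -8. b=-8, c=-8 not positive, so system is unstable.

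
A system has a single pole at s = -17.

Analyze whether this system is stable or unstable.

Pole at s = -17 is in the left half-plane. Stable.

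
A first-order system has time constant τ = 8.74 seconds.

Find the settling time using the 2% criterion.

For first-order system, 2% settling time ≈ 4τ = 4 × 8.74 = 34.96 s.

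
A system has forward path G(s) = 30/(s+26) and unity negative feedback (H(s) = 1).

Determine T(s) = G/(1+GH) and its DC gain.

T(s) = G/(1+GH) = [30/(s+26)] / [1 + 30/(s+26)] = 30/(s+26+30) = 30/(s+56). DC gain = 30/56 = 0.5357.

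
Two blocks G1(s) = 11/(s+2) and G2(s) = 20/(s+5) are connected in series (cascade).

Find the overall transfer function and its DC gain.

Series: multiply transfer functions. G_eq = 11/(s+2) × 20/(s+5) = 220/((s+2)(s+5)). DC gain = 220/(2×5) = 22.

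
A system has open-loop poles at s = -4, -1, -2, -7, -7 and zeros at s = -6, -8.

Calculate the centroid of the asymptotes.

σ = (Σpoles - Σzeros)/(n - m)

σ = (Σpoles - Σzeros)/(n - m) = (-21 - (-14))/(5 - 2) = -7/3 = -2.33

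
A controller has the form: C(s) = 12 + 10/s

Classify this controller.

This is a Proportional-Integral (PI) controller.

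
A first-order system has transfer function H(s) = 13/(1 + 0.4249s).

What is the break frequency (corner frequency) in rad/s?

Corner frequency = 1/τ = 1/0.4249 = 2.353 rad/s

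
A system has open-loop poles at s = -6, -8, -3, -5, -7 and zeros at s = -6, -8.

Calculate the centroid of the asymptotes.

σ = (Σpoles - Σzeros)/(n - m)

σ = (Σpoles - Σzeros)/(n - m) = (-29 - (-14))/(5 - 2) = -15/3 = -5.0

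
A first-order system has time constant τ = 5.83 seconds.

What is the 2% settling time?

For first-order system, 2% settling time ≈ 4τ = 4 × 5.83 = 23.32 s.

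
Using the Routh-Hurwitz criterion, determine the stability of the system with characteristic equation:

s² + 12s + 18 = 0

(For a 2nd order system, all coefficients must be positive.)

Coefficients: 1, 12, 18. All positive, so system is stable.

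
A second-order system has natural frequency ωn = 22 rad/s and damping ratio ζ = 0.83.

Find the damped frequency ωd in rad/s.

ωd = ωn√(1 - ζ²) = 22√(1 - 0.83²) = 12.27 rad/s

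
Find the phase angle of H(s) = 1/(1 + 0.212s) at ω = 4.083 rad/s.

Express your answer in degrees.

Phase = -arctan(ωτ) = -arctan(4.083 × 0.212) = -40.9°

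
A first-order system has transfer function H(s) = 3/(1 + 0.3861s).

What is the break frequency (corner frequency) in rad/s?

Corner frequency = 1/τ = 1/0.3861 = 2.59 rad/s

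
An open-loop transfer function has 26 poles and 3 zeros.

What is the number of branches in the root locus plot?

Root locus has n branches where n = number of poles = 26.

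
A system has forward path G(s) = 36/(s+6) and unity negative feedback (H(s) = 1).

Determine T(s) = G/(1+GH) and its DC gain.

T(s) = G/(1+GH) = [36/(s+6)] / [1 + 36/(s+6)] = 36/(s+6+36) = 36/(s+42). DC gain = 36/42 = 0.8571.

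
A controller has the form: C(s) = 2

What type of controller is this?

This is a Proportional (P) controller.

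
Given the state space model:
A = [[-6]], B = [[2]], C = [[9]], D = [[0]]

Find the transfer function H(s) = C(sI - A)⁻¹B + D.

(sI - A)⁻¹ = 1/(s + 6). H(s) = 9 × 2/(s + 6) + 0 = 18/(s + 6).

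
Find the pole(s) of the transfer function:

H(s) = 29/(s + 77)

Pole is where denominator = 0: s + 77 = 0, so s = -77.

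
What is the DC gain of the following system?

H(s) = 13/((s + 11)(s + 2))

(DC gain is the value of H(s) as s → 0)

DC gain = H(0) = 13/(11 × 2) = 13/22 = 0.5909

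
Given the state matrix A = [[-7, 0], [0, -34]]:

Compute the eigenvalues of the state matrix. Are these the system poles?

For diagonal matrix, eigenvalues are diagonal entries: λ₁ = -7, λ₂ = -34. Eigenvalues of A = system poles.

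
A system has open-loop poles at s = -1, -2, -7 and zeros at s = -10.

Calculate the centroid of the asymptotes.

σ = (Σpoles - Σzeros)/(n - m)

σ = (Σpoles - Σzeros)/(n - m) = (-10 - (-10))/(3 - 1) = 0/2 = 0.0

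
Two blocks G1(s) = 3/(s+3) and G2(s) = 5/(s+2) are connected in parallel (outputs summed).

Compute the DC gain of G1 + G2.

Parallel: G_eq = G1 + G2. DC gain = G1(0) + G2(0) = 3/3 + 5/2 = 1 + 2.5 = 3.5.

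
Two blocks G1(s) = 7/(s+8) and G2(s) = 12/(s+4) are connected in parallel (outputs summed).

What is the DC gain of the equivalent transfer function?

Parallel: G_eq = G1 + G2. DC gain = G1(0) + G2(0) = 7/8 + 12/4 = 0.875 + 3 = 3.875.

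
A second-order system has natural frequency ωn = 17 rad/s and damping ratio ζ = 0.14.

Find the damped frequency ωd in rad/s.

ωd = ωn√(1 - ζ²) = 17√(1 - 0.14²) = 16.83 rad/s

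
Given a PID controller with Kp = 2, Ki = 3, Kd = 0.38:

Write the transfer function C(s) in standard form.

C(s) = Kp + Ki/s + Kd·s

Substituting values: C(s) = 2 + 3/s + 0.38s = (0.38s² + 2s + 3)/s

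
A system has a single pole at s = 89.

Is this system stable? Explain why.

Pole at s = 89 is in the right half-plane. Unstable.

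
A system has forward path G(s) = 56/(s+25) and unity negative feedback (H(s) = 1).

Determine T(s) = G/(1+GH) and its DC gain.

T(s) = G/(1+GH) = [56/(s+25)] / [1 + 56/(s+25)] = 56/(s+25+56) = 56/(s+81). DC gain = 56/81 = 0.6914.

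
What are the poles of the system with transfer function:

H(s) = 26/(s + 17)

Pole is where denominator = 0: s + 17 = 0, so s = -17.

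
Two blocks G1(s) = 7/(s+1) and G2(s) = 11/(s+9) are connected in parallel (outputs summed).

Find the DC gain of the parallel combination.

Parallel: G_eq = G1 + G2. DC gain = G1(0) + G2(0) = 7/1 + 11/9 = 7 + 1.2222 = 8.2222.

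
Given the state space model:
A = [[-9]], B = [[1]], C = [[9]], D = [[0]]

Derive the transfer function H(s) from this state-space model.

(sI - A)⁻¹ = 1/(s + 9). H(s) = 9 × 1/(s + 9) + 0 = 9/(s + 9).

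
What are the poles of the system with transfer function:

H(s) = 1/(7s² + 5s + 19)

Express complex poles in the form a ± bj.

Discriminant = 5² - 4×7×19 = 25 - 532 = -507 < 0, so the poles are a complex conjugate pair s = (-5 ± j√507)/(2×7). Real part = -5/(2×7) = -5/14 ≈ -0.3571; imaginary part = ±√507/(2×7) ≈ 1.6083. Poles: s = -0.3571 ± 1.6083j.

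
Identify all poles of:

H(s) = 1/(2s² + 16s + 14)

Discriminant = 16² - 4×2×14 = 256 - 112 = 144 > 0, so two distinct real poles. Using quadratic formula: s = (-16 ± √144)/(2×2) = (-16 ± √144)/4, with √144 = 12. s₁ = -4/4 = -1, s₂ = -28/4 = -7. Poles: s₁ = -1, s₂ = -7.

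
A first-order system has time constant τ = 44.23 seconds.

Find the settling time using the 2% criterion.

For first-order system, 2% settling time ≈ 4τ = 4 × 44.23 = 176.92 s.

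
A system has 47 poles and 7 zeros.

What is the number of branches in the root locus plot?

Root locus has n branches where n = number of poles = 47.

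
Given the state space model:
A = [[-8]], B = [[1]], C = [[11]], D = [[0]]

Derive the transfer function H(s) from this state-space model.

(sI - A)⁻¹ = 1/(s + 8). H(s) = 11 × 1/(s + 8) + 0 = 11/(s + 8).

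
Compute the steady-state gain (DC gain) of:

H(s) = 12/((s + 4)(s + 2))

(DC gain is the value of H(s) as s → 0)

DC gain = H(0) = 12/(4 × 2) = 12/8 = 1.5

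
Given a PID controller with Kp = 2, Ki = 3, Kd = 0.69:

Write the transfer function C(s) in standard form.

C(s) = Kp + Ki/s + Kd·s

Substituting values: C(s) = 2 + 3/s + 0.69s = (0.69s² + 2s + 3)/s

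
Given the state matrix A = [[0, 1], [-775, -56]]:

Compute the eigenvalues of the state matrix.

det(A - λI) = λ² - (-56)λ + 775 = (λ - (-25))(λ - (-31)). Eigenvalues: -25, -31.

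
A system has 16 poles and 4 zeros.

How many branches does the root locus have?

Root locus has n branches where n = number of poles = 16.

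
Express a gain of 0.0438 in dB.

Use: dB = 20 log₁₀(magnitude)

dB = 20 log₁₀(0.0438) = -27.2 dB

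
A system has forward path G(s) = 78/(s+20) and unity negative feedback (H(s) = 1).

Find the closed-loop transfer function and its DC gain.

T(s) = G/(1+GH) = [78/(s+20)] / [1 + 78/(s+20)] = 78/(s+20+78) = 78/(s+98). DC gain = 78/98 = 0.7959.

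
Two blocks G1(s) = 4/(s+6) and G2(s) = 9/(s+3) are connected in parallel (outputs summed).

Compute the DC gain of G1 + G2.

Parallel: G_eq = G1 + G2. DC gain = G1(0) + G2(0) = 4/6 + 9/3 = 0.6667 + 3 = 3.6667.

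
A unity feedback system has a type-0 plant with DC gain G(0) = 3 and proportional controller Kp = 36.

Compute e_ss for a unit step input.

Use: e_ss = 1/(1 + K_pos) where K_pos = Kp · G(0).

K_pos = Kp · G(0) = 36 × 3 = 108. e_ss = 1/(1 + 108) = 0.0092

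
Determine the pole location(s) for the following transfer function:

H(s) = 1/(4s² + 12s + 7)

Discriminant = 12² - 4×4×7 = 144 - 112 = 32 > 0, so two distinct real poles. Using quadratic formula: s = (-12 ± √32)/(2×4) = (-12 ± √32)/8, with √32 ≈ 5.6569. s₁ ≈ -0.7929, s₂ ≈ -2.2071. Poles: s₁ = -0.7929, s₂ = -2.2071.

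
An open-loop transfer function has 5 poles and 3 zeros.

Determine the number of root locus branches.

Root locus has n branches where n = number of poles = 5.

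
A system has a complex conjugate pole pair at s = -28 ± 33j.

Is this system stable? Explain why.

Real part of poles is -28 (< 0, left half-plane). Stable.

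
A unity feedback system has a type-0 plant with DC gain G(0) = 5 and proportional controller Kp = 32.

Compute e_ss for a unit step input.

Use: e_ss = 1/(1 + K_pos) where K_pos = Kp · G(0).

K_pos = Kp · G(0) = 32 × 5 = 160. e_ss = 1/(1 + 160) = 0.0062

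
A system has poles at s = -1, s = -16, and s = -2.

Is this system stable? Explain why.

All poles are in the left half-plane. System is stable.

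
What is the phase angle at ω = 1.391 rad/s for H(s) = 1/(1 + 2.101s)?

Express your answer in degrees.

Phase = -arctan(ωτ) = -arctan(1.391 × 2.101) = -71.1°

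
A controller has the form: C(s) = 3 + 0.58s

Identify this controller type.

This is a Proportional-Derivative (PD) controller.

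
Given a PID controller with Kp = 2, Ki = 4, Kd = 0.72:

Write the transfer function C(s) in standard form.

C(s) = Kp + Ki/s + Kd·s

Substituting values: C(s) = 2 + 4/s + 0.72s = (0.72s² + 2s + 4)/s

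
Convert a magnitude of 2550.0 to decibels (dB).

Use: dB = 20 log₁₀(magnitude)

dB = 20 log₁₀(2550.0) = 68.1 dB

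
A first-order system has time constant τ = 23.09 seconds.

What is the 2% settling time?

For first-order system, 2% settling time ≈ 4τ = 4 × 23.09 = 92.36 s.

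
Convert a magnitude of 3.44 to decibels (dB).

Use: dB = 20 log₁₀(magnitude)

dB = 20 log₁₀(3.44) = 10.7 dB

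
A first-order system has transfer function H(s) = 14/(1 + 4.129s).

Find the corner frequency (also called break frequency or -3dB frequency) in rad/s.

Corner frequency = 1/τ = 1/4.129 = 0.242 rad/s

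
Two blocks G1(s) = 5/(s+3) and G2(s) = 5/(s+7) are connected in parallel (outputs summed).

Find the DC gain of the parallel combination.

Parallel: G_eq = G1 + G2. DC gain = G1(0) + G2(0) = 5/3 + 5/7 = 1.6667 + 0.7143 = 2.3810.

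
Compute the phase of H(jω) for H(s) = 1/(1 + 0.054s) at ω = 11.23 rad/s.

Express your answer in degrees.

Phase = -arctan(ωτ) = -arctan(11.23 × 0.054) = -31.2°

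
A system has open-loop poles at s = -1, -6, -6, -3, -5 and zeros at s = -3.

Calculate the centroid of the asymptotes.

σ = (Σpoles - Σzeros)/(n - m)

σ = (Σpoles - Σzeros)/(n - m) = (-21 - (-3))/(5 - 1) = -18/4 = -4.5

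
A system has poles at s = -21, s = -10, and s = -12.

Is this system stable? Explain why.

All poles are in the left half-plane. System is stable.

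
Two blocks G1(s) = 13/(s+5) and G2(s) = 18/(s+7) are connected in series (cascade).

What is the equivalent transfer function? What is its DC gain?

Series: multiply transfer functions. G_eq = 13/(s+5) × 18/(s+7) = 234/((s+5)(s+7)). DC gain = 234/(5×7) = 6.6857.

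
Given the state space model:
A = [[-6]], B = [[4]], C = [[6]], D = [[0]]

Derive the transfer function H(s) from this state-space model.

(sI - A)⁻¹ = 1/(s + 6). H(s) = 6 × 4/(s + 6) + 0 = 24/(s + 6).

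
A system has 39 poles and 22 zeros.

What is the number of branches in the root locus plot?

Root locus has n branches where n = number of poles = 39.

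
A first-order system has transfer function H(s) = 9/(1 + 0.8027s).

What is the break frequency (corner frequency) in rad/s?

Corner frequency = 1/τ = 1/0.8027 = 1.246 rad/s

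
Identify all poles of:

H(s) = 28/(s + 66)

Pole is where denominator = 0: s + 66 = 0, so s = -66.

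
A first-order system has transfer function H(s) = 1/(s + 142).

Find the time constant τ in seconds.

For H(s) = 1/(s + 1/τ), the pole is at -1/τ = -142, so τ = 1/142 = 0.0070 s.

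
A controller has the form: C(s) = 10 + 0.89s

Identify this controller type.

This is a Proportional-Derivative (PD) controller.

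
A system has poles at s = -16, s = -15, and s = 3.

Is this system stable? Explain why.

Pole(s) at s = 3 are not in the left half-plane. System is unstable.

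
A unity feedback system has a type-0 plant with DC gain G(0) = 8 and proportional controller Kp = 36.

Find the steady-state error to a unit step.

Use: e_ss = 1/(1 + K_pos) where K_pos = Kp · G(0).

K_pos = Kp · G(0) = 36 × 8 = 288. e_ss = 1/(1 + 288) = 0.0035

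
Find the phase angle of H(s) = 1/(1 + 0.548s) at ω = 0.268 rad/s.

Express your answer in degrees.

Phase = -arctan(ωτ) = -arctan(0.268 × 0.548) = -8.4°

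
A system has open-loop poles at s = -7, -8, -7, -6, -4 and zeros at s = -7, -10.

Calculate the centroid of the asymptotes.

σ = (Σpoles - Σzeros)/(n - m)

σ = (Σpoles - Σzeros)/(n - m) = (-32 - (-17))/(5 - 2) = -15/3 = -5.0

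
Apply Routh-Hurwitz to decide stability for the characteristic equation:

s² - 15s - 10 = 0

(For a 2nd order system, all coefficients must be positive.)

Coefficients: 1, -15, -10. b=-15, c=-10 not positive, so system is unstable.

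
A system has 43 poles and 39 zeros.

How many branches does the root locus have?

Root locus has n branches where n = number of poles = 43.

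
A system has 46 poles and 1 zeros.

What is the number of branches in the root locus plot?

Root locus has n branches where n = number of poles = 46.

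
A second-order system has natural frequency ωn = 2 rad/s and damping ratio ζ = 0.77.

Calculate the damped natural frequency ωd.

ωd = ωn√(1 - ζ²) = 2√(1 - 0.77²) = 1.28 rad/s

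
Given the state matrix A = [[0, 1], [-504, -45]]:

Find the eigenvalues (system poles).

det(A - λI) = λ² - (-45)λ + 504 = (λ - (-21))(λ - (-24)). Eigenvalues: -21, -24.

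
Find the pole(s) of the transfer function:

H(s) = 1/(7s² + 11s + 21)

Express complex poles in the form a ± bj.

Discriminant = 11² - 4×7×21 = 121 - 588 = -467 < 0, so the poles are a complex conjugate pair s = (-11 ± j√467)/(2×7). Real part = -11/(2×7) = -11/14 ≈ -0.7857; imaginary part = ±√467/(2×7) ≈ 1.5436. Poles: s = -0.7857 ± 1.5436j.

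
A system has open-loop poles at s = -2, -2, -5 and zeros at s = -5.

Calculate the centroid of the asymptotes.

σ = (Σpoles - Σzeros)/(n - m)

σ = (Σpoles - Σzeros)/(n - m) = (-9 - (-5))/(3 - 1) = -4/2 = -2.0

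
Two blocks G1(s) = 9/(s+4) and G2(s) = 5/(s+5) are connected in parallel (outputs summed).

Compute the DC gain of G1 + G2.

Parallel: G_eq = G1 + G2. DC gain = G1(0) + G2(0) = 9/4 + 5/5 = 2.25 + 1 = 3.25.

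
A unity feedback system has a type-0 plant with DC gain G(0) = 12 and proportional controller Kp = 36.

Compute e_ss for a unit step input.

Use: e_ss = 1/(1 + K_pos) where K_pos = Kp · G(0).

K_pos = Kp · G(0) = 36 × 12 = 432. e_ss = 1/(1 + 432) = 0.0023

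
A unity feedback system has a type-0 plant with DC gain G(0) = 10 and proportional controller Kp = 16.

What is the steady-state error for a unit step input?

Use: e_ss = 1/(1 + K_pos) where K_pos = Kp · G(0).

K_pos = Kp · G(0) = 16 × 10 = 160. e_ss = 1/(1 + 160) = 0.0062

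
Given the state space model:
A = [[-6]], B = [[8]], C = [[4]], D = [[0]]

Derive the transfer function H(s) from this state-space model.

(sI - A)⁻¹ = 1/(s + 6). H(s) = 4 × 8/(s + 6) + 0 = 32/(s + 6).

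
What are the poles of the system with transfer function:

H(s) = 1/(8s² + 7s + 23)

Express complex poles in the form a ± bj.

Discriminant = 7² - 4×8×23 = 49 - 736 = -687 < 0, so the poles are a complex conjugate pair s = (-7 ± j√687)/(2×8). Real part = -7/(2×8) = -7/16 = -0.4375; imaginary part = ±√687/(2×8) ≈ 1.6382. Poles: s = -0.4375 ± 1.6382j.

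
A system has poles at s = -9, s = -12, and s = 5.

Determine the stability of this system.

Pole(s) at s = 5 are not in the left half-plane. System is unstable.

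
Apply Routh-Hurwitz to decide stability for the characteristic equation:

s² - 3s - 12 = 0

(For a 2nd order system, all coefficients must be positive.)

Coefficients: 1, -3, -12. b=-3, c=-12 not positive, so system is unstable.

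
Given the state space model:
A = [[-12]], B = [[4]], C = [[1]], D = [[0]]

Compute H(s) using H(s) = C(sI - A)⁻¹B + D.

(sI - A)⁻¹ = 1/(s + 12). H(s) = 1 × 4/(s + 12) + 0 = 4/(s + 12).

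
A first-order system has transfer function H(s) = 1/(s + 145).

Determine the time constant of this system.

For H(s) = 1/(s + 1/τ), the pole is at -1/τ = -145, so τ = 1/145 = 0.0069 s.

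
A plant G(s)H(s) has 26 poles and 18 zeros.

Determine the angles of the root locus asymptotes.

n - m = 26 - 18 = 8. Angles: θk = (2k + 1)·180°/8 = 22.5°, 67.5°, 112.5°, 157.5°, 202.5°, 247.5°, 292.5°, 337.5°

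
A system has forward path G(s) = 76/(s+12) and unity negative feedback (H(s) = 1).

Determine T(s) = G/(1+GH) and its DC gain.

T(s) = G/(1+GH) = [76/(s+12)] / [1 + 76/(s+12)] = 76/(s+12+76) = 76/(s+88). DC gain = 76/88 = 0.8636.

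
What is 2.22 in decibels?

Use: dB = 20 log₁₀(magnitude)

dB = 20 log₁₀(2.22) = 6.9 dB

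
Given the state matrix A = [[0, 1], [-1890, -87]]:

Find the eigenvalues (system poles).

det(A - λI) = λ² - (-87)λ + 1890 = (λ - (-42))(λ - (-45)). Eigenvalues: -42, -45.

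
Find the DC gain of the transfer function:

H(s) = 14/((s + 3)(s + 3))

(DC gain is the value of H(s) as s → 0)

DC gain = H(0) = 14/(3 × 3) = 14/9 = 1.5556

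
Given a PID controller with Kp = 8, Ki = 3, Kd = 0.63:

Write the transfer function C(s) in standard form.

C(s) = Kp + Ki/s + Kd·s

Substituting values: C(s) = 8 + 3/s + 0.63s = (0.63s² + 8s + 3)/s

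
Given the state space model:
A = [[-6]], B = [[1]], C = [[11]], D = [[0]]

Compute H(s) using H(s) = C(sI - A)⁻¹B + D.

(sI - A)⁻¹ = 1/(s + 6). H(s) = 11 × 1/(s + 6) + 0 = 11/(s + 6).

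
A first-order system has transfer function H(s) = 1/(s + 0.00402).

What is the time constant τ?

For H(s) = 1/(s + 1/τ), the pole is at -1/τ = -0.00402, so τ = 1/0.00402 = 248.8 s.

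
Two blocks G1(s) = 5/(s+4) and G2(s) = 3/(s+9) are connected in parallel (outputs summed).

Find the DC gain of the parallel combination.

Parallel: G_eq = G1 + G2. DC gain = G1(0) + G2(0) = 5/4 + 3/9 = 1.25 + 0.3333 = 1.5833.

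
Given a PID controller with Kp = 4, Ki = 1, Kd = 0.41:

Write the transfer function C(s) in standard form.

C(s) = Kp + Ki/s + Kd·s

Substituting values: C(s) = 4 + 1/s + 0.41s = (0.41s² + 4s + 1)/s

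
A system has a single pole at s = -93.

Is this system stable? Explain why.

Pole at s = -93 is in the left half-plane. Stable.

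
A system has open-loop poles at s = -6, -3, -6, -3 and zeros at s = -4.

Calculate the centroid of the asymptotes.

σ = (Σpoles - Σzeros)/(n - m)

σ = (Σpoles - Σzeros)/(n - m) = (-18 - (-4))/(4 - 1) = -14/3 = -4.67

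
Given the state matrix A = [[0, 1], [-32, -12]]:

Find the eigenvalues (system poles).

det(A - λI) = λ² - (-12)λ + 32 = (λ - (-4))(λ - (-8)). Eigenvalues: -4, -8.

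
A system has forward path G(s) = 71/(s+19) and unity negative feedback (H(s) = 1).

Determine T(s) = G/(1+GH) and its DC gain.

T(s) = G/(1+GH) = [71/(s+19)] / [1 + 71/(s+19)] = 71/(s+19+71) = 71/(s+90). DC gain = 71/90 = 0.7889.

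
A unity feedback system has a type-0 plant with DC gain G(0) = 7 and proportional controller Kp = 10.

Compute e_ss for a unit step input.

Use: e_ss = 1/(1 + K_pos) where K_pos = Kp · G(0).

K_pos = Kp · G(0) = 10 × 7 = 70. e_ss = 1/(1 + 70) = 0.0141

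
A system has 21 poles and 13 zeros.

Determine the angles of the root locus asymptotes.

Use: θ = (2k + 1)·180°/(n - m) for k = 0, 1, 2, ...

n - m = 21 - 13 = 8. Angles: θk = (2k + 1)·180°/8 = 22.5°, 67.5°, 112.5°, 157.5°, 202.5°, 247.5°, 292.5°, 337.5°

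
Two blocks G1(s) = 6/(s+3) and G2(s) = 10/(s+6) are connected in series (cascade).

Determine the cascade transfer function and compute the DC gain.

Series: multiply transfer functions. G_eq = 6/(s+3) × 10/(s+6) = 60/((s+3)(s+6)). DC gain = 60/(3×6) = 3.3333.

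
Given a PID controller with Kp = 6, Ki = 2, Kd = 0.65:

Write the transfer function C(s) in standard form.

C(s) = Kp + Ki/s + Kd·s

Substituting values: C(s) = 6 + 2/s + 0.65s = (0.65s² + 6s + 2)/s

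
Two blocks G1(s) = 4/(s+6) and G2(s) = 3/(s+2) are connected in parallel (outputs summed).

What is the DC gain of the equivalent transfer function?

Parallel: G_eq = G1 + G2. DC gain = G1(0) + G2(0) = 4/6 + 3/2 = 0.6667 + 1.5 = 2.1667.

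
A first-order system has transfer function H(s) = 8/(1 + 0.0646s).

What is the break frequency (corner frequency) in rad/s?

Corner frequency = 1/τ = 1/0.0646 = 15.48 rad/s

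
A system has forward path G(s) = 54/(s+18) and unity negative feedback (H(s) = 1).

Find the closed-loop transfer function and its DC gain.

T(s) = G/(1+GH) = [54/(s+18)] / [1 + 54/(s+18)] = 54/(s+18+54) = 54/(s+72). DC gain = 54/72 = 0.75.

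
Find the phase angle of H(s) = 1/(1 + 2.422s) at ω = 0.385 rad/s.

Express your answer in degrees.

Phase = -arctan(ωτ) = -arctan(0.385 × 2.422) = -43.0°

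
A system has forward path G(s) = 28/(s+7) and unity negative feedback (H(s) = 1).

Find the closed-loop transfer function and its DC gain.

T(s) = G/(1+GH) = [28/(s+7)] / [1 + 28/(s+7)] = 28/(s+7+28) = 28/(s+35). DC gain = 28/35 = 0.8.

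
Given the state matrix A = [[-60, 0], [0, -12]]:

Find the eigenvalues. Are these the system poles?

For diagonal matrix, eigenvalues are diagonal entries: λ₁ = -60, λ₂ = -12. Eigenvalues of A = system poles.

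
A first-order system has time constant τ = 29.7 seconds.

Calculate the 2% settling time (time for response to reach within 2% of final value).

For first-order system, 2% settling time ≈ 4τ = 4 × 29.7 = 118.8 s.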